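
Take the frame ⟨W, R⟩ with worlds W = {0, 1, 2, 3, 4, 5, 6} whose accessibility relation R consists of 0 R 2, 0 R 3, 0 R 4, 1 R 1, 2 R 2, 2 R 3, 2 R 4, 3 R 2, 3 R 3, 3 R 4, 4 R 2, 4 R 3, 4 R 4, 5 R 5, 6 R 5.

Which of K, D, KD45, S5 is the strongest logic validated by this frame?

KD45

Serial (axiom D): yes — every world has a successor (e.g. 0 R 2).
Euclidean (axiom 5): yes — any two successors of a common world are R-related.
Transitive (axiom 4): yes — every two-step R-path is closed by a direct edge.
Reflexive (axiom T): no — 0 is not related to itself.
So F validates K, D, KD45; S5 would additionally require R to be reflexive. The strongest is KD45.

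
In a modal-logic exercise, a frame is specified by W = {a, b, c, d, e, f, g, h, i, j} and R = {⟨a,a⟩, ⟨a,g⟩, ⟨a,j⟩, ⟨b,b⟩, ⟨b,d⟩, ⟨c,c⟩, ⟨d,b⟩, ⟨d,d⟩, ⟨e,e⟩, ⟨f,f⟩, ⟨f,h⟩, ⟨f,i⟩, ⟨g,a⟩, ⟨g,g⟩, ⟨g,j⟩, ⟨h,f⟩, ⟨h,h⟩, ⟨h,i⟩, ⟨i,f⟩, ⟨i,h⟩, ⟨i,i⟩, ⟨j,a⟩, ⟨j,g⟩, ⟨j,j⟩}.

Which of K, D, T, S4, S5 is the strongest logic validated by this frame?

Serial (axiom D): yes — every world has a successor (e.g. a R a).
Reflexive (axiom T): yes — every world is R-related to itself.
Transitive (axiom 4): yes — every two-step R-path is closed by a direct edge.
Euclidean (axiom 5): yes — any two successors of a common world are R-related.
So F validates K, D, T, S4, S5. The strongest is S5.

S5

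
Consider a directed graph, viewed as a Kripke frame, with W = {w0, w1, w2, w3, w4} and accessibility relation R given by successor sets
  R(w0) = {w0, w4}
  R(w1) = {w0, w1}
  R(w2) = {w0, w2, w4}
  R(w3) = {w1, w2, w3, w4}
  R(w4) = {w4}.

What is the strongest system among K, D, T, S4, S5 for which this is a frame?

T

Serial (axiom D): yes — every world has a successor (e.g. w0 R w0).
Reflexive (axiom T): yes — every world is R-related to itself.
Transitive (axiom 4): no — w1 R w0 and w0 R w4, but not w1 R w4.
Euclidean (axiom 5): no — w2 R w4 and w2 R w0, but not w4 R w0.
So F validates K, D, T; S4 would additionally require R to be transitive. The strongest is T.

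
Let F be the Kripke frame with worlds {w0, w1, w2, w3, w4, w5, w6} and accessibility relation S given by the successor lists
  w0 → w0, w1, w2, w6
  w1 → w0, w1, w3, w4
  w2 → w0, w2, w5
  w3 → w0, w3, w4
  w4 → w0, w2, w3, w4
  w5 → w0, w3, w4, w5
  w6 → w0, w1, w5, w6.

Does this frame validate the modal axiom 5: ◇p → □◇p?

No

The schema 5 characterises exactly the Euclidean frames.
Euclidean: no — w0 S w1 and w0 S w2, but not w1 S w2.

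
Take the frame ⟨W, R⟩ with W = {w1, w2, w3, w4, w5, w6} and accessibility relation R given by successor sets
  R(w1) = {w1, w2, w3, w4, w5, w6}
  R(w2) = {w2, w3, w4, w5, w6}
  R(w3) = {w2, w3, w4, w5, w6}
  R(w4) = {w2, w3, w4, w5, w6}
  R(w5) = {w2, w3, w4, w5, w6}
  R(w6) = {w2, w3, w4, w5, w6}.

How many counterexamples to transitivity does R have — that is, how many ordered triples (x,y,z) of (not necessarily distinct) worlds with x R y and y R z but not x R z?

0

R is transitive; there are no such tuples.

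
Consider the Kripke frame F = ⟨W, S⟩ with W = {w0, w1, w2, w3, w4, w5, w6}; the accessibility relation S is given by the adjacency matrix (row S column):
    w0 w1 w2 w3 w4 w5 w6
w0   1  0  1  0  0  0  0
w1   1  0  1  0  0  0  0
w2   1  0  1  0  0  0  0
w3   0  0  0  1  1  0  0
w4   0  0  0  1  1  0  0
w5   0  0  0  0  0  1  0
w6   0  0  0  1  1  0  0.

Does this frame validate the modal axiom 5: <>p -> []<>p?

By correspondence theory, 5 is valid on a frame iff S is Euclidean.
Euclidean: yes — any two successors of a common world are S-related.

Yes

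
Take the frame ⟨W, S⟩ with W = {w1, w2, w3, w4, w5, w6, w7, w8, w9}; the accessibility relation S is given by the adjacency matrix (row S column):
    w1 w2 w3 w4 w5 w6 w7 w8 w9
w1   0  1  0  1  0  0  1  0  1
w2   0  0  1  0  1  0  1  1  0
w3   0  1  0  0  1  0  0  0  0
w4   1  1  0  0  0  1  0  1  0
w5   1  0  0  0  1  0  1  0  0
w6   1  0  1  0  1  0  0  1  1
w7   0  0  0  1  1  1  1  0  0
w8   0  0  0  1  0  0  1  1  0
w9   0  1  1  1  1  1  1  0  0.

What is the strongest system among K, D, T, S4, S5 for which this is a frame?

Serial (axiom D): yes — every world has a successor (e.g. w1 S w2).
Reflexive (axiom T): no — w1 is not related to itself.
Transitive (axiom 4): no — w1 S w2 and w2 S w3, but not w1 S w3.
Euclidean (axiom 5): no — w1 S w2 and w1 S w4, but not w2 S w4.
So F validates K, D; T would additionally require S to be reflexive. The strongest is D.

D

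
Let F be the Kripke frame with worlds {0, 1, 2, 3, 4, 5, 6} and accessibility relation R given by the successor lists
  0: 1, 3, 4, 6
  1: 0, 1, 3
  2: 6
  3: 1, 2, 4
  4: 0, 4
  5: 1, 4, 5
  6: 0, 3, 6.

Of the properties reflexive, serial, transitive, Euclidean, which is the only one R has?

Reflexive: no — 0 is not related to itself.
Serial: yes — every world has a successor (e.g. 0 R 1).
Transitive: no — 0 R 3 and 3 R 2, but not 0 R 2.
Euclidean: no — 0 R 1 and 0 R 4, but not 1 R 4.
Only serial holds.

serial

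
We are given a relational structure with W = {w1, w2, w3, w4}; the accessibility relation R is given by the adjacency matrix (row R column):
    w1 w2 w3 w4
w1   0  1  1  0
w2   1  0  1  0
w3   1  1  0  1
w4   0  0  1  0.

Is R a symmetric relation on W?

Yes

Symmetric: yes — every pair in R has its reverse in R.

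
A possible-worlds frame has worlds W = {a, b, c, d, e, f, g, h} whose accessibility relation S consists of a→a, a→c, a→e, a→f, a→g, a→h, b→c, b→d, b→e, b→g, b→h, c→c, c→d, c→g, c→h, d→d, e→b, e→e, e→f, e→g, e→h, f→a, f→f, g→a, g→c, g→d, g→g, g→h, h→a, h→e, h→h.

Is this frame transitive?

No

Transitive: no — a S c and c S d, but not a S d.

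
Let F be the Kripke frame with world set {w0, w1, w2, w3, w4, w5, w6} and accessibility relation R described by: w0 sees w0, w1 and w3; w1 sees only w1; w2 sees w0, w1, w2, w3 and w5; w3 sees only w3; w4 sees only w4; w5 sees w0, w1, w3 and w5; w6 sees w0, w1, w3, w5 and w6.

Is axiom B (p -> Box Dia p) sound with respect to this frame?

No

By correspondence theory, B is valid on a frame iff R is symmetric.
Symmetric: no — w0 R w1 but not w1 R w0.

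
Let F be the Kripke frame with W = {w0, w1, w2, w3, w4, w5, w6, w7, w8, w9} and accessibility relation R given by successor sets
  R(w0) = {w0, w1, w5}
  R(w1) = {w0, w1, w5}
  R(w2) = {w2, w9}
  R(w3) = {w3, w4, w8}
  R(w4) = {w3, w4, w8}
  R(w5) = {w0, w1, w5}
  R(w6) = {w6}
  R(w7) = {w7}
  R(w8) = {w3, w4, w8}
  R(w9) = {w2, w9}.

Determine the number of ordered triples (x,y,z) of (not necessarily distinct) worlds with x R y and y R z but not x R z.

0

R is transitive; there are no such tuples.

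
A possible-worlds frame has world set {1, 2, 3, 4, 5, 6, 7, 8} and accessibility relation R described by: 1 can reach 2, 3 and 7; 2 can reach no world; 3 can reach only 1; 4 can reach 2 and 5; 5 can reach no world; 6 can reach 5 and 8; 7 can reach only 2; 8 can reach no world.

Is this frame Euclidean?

Euclidean: no — 1 R 2 and 1 R 3, but not 2 R 3.

No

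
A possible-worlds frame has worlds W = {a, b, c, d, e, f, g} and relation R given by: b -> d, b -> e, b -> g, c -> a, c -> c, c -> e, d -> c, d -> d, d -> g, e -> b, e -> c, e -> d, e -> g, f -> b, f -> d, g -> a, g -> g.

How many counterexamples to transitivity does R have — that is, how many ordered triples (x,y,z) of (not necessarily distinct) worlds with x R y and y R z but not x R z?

Enumerating: (b,d,c), (b,e,b), (b,e,c), (b,g,a), (c,e,b), (c,e,d), (c,e,g), (d,c,a), (d,c,e), (d,g,a), (e,b,e), (e,c,a), (e,c,e), (e,g,a), (f,b,e), (f,b,g), (f,d,c), (f,d,g).

18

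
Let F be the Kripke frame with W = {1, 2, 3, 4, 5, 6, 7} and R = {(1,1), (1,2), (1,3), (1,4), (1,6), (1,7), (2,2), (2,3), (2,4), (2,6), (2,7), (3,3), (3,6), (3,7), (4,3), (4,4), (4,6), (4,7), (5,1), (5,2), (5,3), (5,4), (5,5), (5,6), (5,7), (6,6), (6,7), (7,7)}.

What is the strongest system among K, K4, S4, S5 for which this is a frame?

S4

Transitive (axiom 4): yes — every two-step R-path is closed by a direct edge.
Reflexive (axiom T): yes — every world is R-related to itself.
Euclidean (axiom 5): no — 1 R 3 and 1 R 2, but not 3 R 2.
So F validates K, K4, S4; S5 would additionally require R to be Euclidean. The strongest is S4.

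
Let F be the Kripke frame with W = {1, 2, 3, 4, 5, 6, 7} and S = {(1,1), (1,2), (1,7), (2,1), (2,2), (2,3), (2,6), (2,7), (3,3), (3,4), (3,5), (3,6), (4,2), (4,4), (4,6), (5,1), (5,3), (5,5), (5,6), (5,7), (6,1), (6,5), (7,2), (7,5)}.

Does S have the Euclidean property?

Euclidean: no — 2 S 1 and 2 S 3, but not 1 S 3.

No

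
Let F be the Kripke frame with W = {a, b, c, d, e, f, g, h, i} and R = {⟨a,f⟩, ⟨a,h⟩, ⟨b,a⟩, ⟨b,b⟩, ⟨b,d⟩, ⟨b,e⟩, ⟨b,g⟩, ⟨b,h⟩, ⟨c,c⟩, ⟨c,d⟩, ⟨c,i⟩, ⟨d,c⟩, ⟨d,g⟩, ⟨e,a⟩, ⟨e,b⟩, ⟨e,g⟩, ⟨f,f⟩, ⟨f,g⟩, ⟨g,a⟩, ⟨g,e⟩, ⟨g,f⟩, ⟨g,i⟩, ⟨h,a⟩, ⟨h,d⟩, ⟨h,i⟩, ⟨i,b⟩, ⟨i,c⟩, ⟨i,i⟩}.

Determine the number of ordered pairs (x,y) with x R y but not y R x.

Enumerating: (a,f), (b,a), (b,d), (b,g), (b,h), (d,g), (e,a), (g,a), (g,i), (h,d), (h,i), (i,b).

12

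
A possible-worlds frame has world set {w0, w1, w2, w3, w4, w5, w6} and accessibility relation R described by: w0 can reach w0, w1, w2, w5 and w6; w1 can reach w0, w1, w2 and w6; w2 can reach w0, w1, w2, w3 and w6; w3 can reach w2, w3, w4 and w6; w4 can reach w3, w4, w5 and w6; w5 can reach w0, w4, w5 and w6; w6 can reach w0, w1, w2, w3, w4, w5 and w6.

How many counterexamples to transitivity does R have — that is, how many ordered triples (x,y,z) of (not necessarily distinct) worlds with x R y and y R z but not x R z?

Enumerating: (w0,w2,w3), (w0,w5,w4), (w0,w6,w3), (w0,w6,w4), (w1,w0,w5), (w1,w2,w3), (w1,w6,w3), (w1,w6,w4), (w1,w6,w5), (w2,w0,w5), (w2,w3,w4), (w2,w6,w4), … and 18 more.
Total: 30.

30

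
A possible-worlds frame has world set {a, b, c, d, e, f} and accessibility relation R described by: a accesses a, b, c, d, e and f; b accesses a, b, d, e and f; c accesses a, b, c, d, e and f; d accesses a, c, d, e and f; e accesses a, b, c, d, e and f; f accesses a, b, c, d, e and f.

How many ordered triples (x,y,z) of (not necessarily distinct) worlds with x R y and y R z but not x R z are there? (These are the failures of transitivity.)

8

Enumerating: (b,a,c), (b,d,c), (b,e,c), (b,f,c), (d,a,b), (d,c,b), (d,e,b), (d,f,b).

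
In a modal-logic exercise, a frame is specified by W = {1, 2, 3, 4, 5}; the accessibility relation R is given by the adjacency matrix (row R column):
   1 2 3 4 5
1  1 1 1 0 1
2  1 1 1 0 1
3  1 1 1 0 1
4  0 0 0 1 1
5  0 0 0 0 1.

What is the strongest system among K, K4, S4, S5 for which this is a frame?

Transitive (axiom 4): yes — every two-step R-path is closed by a direct edge.
Reflexive (axiom T): yes — every world is R-related to itself.
Euclidean (axiom 5): no — 1 R 5 and 1 R 2, but not 5 R 2.
So F validates K, K4, S4; S5 would additionally require R to be Euclidean. The strongest is S4.

S4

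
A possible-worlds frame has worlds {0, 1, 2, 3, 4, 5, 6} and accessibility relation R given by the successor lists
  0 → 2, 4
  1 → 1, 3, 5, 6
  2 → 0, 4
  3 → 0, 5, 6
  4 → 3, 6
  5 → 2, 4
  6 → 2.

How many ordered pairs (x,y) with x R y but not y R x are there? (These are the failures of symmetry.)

13

Enumerating: (0,4), (1,3), (1,5), (1,6), (2,4), (3,0), (3,5), (3,6), (4,3), (4,6), (5,2), (5,4), (6,2).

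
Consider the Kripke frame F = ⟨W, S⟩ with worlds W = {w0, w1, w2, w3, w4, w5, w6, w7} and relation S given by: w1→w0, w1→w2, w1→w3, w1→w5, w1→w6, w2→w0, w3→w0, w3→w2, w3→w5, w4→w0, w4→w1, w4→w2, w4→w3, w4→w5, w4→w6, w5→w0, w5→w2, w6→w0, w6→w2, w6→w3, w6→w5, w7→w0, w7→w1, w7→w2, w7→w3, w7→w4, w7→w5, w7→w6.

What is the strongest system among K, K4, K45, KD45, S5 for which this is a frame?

Transitive (axiom 4): yes — every two-step S-path is closed by a direct edge.
Euclidean (axiom 5): no — w1 S w0 and w1 S w2, but not w0 S w2.
Serial (axiom D): no — w0 has no S-successor.
Reflexive (axiom T): no — w0 is not related to itself.
So F validates K, K4; K45 would additionally require S to be Euclidean. The strongest is K4.

K4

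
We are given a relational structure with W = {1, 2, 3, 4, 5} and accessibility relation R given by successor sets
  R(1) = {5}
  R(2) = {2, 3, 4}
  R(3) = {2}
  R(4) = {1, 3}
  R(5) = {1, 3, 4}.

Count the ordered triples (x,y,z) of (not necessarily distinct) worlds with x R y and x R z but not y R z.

16

Enumerating: (1,5,5), (2,3,3), (2,3,4), (2,4,2), (2,4,4), (4,1,1), (4,1,3), (4,3,1), (4,3,3), (5,1,1), (5,1,3), (5,1,4), (5,3,1), (5,3,3), (5,3,4), (5,4,4).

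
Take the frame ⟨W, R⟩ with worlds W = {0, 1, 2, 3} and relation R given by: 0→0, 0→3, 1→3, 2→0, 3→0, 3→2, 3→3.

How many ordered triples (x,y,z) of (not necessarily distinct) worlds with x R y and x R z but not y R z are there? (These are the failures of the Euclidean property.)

Enumerating: (3,0,2), (3,2,2), (3,2,3).

3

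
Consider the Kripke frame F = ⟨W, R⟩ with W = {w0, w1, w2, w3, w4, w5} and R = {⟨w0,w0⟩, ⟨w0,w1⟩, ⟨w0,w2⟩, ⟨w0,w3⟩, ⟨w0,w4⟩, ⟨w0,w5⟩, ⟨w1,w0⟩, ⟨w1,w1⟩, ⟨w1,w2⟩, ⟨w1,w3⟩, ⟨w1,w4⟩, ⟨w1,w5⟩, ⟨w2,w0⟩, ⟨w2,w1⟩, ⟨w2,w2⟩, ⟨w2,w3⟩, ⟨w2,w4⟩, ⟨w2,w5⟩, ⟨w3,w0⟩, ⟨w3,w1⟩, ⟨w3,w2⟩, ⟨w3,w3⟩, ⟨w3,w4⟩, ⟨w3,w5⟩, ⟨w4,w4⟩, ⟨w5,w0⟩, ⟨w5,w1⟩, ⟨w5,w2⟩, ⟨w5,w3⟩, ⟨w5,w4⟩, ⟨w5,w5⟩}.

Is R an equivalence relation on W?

No

Reflexive: yes — every world is R-related to itself.
Symmetric: no — w0 R w4 but not w4 R w0.
Transitive: yes — every two-step R-path is closed by a direct edge.
So R is not an equivalence relation.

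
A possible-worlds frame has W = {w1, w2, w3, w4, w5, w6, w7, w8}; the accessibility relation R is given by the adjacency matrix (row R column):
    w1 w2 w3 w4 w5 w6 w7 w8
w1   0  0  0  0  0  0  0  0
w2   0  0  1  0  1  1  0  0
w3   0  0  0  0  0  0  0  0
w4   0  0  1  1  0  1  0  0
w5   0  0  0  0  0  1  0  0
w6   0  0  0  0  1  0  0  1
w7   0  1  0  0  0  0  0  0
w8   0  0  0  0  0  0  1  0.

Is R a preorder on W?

No

Reflexive: no — w1 is not related to itself.
Transitive: no — w2 R w6 and w6 R w8, but not w2 R w8.
So R is not a preorder.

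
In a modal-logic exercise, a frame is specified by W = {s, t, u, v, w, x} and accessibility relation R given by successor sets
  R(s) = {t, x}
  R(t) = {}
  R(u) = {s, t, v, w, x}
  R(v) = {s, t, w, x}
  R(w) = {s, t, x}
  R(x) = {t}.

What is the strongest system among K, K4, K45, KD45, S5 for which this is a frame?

Transitive (axiom 4): yes — every two-step R-path is closed by a direct edge.
Euclidean (axiom 5): no — s R t and s R x, but not t R x.
Serial (axiom D): no — t has no R-successor.
Reflexive (axiom T): no — s is not related to itself.
So F validates K, K4; K45 would additionally require R to be Euclidean. The strongest is K4.

K4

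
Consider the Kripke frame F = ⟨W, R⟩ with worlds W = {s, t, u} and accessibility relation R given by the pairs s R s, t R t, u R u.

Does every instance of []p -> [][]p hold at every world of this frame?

Axiom 4 corresponds to the accessibility relation being transitive.
Transitive: yes — every two-step R-path is closed by a direct edge.

Yes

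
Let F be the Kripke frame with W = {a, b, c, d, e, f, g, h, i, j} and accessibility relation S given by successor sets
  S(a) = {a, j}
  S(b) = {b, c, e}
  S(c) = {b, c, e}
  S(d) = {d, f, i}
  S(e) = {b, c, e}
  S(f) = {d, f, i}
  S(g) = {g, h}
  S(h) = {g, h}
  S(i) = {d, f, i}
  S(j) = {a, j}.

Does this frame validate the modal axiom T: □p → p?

Axiom T corresponds to the accessibility relation being reflexive.
Reflexive: yes — every world is S-related to itself.

Yes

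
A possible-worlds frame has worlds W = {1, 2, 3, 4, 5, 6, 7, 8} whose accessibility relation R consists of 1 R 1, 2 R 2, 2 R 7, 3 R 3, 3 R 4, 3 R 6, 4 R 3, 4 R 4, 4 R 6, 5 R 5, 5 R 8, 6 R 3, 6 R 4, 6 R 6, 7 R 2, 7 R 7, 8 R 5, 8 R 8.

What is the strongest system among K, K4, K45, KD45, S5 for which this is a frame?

Transitive (axiom 4): yes — every two-step R-path is closed by a direct edge.
Euclidean (axiom 5): yes — any two successors of a common world are R-related.
Serial (axiom D): yes — every world has a successor (e.g. 1 R 1).
Reflexive (axiom T): yes — every world is R-related to itself.
So F validates K, K4, K45, KD45, S5. The strongest is S5.

S5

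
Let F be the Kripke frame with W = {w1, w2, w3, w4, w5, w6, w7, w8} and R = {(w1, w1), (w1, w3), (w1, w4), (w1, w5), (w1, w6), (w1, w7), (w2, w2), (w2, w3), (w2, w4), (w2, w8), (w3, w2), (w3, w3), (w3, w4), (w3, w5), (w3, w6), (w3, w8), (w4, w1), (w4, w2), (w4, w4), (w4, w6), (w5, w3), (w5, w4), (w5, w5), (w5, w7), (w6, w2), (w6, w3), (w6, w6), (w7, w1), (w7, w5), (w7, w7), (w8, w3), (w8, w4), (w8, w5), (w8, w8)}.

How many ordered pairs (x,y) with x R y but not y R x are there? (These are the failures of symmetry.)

10

Enumerating: (w1,w3), (w1,w5), (w1,w6), (w2,w8), (w3,w4), (w4,w6), (w5,w4), (w6,w2), (w8,w4), (w8,w5).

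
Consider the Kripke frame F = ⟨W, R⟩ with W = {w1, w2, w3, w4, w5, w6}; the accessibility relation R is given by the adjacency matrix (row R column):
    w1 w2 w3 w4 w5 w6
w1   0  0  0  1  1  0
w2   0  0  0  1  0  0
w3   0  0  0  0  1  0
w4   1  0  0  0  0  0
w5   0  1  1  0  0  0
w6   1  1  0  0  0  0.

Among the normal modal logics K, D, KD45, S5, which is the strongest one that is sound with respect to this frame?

Serial (axiom D): yes — every world has a successor (e.g. w1 R w4).
Euclidean (axiom 5): no — w1 R w4 and w1 R w5, but not w4 R w5.
Transitive (axiom 4): no — w1 R w5 and w5 R w2, but not w1 R w2.
Reflexive (axiom T): no — w1 is not related to itself.
So F validates K, D; KD45 would additionally require R to be Euclidean and transitive. The strongest is D.

D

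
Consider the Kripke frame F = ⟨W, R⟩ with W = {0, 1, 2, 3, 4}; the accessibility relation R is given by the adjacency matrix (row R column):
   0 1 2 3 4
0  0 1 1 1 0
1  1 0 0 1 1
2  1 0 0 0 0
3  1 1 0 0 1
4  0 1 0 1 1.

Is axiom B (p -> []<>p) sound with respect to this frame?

Axiom B corresponds to the accessibility relation being symmetric.
Symmetric: yes — every pair in R has its reverse in R.

Yes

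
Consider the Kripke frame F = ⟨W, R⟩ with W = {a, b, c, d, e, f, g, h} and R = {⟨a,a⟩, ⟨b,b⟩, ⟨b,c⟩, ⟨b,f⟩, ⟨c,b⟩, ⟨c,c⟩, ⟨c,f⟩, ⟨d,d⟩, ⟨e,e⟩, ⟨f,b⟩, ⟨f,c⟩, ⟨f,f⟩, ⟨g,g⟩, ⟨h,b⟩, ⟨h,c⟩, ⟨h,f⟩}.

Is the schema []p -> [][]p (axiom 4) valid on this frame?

The schema 4 characterises exactly the transitive frames.
Transitive: yes — every two-step R-path is closed by a direct edge.

Yes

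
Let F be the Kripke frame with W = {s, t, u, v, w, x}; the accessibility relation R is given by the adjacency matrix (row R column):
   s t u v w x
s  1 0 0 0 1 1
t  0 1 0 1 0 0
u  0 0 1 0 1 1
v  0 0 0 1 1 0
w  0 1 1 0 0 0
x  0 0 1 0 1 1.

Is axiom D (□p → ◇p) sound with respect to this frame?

By correspondence theory, D is valid on a frame iff R is serial.
Serial: yes — every world has a successor (e.g. s R s).

Yes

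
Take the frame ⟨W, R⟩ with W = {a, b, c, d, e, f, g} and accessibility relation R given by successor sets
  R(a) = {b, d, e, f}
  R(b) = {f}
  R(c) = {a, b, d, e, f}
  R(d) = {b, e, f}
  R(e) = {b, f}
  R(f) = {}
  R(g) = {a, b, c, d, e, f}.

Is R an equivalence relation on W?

Reflexive: no — a is not related to itself.
Symmetric: no — a R b but not b R a.
Transitive: yes — every two-step R-path is closed by a direct edge.
So R is not an equivalence relation.

No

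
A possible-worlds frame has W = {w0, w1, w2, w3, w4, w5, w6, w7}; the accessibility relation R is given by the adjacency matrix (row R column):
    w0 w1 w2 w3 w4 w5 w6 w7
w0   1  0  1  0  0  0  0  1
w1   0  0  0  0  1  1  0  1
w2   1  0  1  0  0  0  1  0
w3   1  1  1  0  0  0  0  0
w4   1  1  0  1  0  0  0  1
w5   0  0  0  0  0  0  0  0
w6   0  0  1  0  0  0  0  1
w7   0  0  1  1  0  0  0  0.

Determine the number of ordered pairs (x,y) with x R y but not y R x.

12

Enumerating: (w0,w7), (w1,w5), (w1,w7), (w3,w0), (w3,w1), (w3,w2), (w4,w0), (w4,w3), (w4,w7), (w6,w7), (w7,w2), (w7,w3).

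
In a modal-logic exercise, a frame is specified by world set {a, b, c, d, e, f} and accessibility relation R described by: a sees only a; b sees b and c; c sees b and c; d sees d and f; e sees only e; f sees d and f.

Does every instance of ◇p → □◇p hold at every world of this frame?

The schema 5 characterises exactly the Euclidean frames.
Euclidean: yes — any two successors of a common world are R-related.

Yes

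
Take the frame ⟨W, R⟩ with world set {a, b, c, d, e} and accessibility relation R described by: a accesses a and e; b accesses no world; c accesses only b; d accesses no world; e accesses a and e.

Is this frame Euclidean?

No

Euclidean: no — c R b and c R b, but not b R b.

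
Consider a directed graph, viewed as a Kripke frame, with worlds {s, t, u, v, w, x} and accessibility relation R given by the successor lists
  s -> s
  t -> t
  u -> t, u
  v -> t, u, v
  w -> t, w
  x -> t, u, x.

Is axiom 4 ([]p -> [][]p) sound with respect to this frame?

The schema 4 characterises exactly the transitive frames.
Transitive: yes — every two-step R-path is closed by a direct edge.

Yes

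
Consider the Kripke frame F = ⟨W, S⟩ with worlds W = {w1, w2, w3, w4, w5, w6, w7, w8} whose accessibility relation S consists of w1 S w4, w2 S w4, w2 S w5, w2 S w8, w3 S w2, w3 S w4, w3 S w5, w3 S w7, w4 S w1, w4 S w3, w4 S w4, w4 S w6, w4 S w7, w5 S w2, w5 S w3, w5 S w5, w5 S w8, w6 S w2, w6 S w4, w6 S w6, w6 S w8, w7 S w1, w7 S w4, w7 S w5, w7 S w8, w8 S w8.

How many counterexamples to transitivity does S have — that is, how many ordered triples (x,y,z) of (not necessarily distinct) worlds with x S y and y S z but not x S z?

36

Enumerating: (w1,w4,w1), (w1,w4,w3), (w1,w4,w6), (w1,w4,w7), (w2,w4,w1), (w2,w4,w3), (w2,w4,w6), (w2,w4,w7), (w2,w5,w2), (w2,w5,w3), (w3,w2,w8), (w3,w4,w1), … and 24 more.
Total: 36.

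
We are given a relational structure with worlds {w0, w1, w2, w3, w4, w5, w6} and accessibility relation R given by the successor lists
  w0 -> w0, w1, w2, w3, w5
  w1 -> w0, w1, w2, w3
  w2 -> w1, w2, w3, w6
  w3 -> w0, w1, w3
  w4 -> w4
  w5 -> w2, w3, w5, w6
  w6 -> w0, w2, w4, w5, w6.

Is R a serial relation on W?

Yes

Serial: yes — every world has a successor (e.g. w0 R w0).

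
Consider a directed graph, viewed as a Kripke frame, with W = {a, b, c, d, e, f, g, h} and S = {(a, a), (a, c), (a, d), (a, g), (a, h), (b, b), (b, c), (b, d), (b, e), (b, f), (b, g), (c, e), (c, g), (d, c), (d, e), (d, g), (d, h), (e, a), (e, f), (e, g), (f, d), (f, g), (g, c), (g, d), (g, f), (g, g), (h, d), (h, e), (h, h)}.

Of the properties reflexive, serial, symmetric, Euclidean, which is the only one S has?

Reflexive: no — c is not related to itself.
Serial: yes — every world has a successor (e.g. a S a).
Symmetric: no — a S c but not c S a.
Euclidean: no — a S c and a S d, but not c S d.
Only serial holds.

serial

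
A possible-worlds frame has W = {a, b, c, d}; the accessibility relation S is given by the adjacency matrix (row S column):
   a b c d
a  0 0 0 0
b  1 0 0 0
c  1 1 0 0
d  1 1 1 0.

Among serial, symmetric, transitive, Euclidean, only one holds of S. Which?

Serial: no — a has no S-successor.
Symmetric: no — b S a but not a S b.
Transitive: yes — every two-step S-path is closed by a direct edge.
Euclidean: no — c S a and c S b, but not a S b.
Only transitive holds.

transitive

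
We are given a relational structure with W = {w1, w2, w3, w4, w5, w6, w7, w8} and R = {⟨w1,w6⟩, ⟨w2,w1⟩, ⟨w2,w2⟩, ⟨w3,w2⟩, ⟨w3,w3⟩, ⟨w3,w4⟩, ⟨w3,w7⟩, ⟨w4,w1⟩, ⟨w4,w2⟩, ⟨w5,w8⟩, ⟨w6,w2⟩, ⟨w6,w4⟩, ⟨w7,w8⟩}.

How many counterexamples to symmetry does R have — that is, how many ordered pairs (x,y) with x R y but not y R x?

Enumerating: (w1,w6), (w2,w1), (w3,w2), (w3,w4), (w3,w7), (w4,w1), (w4,w2), (w5,w8), (w6,w2), (w6,w4), (w7,w8).

11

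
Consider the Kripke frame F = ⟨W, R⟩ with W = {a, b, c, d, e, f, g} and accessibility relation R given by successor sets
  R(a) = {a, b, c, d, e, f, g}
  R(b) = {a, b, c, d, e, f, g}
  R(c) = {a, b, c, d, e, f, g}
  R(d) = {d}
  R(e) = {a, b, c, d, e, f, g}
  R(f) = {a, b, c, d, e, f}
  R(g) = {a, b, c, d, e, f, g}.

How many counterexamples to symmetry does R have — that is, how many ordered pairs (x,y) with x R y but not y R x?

7

Enumerating: (a,d), (b,d), (c,d), (e,d), (f,d), (g,d), (g,f).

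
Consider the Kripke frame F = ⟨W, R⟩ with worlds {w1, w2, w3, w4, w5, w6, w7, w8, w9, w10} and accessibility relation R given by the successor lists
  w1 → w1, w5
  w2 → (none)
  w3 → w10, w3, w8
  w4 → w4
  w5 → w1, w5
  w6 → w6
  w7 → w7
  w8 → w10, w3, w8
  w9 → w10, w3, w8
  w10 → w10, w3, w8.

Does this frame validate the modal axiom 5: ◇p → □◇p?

Yes

Axiom 5 corresponds to the accessibility relation being Euclidean.
Euclidean: yes — any two successors of a common world are R-related.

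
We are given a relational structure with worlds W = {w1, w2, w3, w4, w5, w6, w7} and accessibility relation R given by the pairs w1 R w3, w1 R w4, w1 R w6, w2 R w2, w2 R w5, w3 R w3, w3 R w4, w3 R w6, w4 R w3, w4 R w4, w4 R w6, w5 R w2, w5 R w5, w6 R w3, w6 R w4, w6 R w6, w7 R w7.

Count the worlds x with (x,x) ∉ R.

1

Enumerating: w1.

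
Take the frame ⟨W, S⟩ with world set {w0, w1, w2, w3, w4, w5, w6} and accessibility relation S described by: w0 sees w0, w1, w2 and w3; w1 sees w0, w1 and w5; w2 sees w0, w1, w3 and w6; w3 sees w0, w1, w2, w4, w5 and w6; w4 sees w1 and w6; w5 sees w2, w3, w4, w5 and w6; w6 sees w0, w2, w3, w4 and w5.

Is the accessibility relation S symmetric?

No

Symmetric: no — w1 S w5 but not w5 S w1.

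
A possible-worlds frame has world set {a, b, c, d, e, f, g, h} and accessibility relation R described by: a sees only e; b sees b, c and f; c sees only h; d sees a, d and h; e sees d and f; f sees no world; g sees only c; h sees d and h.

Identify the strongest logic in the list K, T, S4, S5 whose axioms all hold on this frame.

K

Reflexive (axiom T): no — a is not related to itself.
Transitive (axiom 4): no — a R e and e R d, but not a R d.
Euclidean (axiom 5): no — b R c and b R f, but not c R f.
So F validates K; T would additionally require R to be reflexive. The strongest is K.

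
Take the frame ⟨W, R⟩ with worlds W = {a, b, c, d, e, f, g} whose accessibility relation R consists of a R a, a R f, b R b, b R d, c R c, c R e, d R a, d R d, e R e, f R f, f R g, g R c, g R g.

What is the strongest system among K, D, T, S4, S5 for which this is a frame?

T

Serial (axiom D): yes — every world has a successor (e.g. a R a).
Reflexive (axiom T): yes — every world is R-related to itself.
Transitive (axiom 4): no — a R f and f R g, but not a R g.
Euclidean (axiom 5): no — a R f and a R a, but not f R a.
So F validates K, D, T; S4 would additionally require R to be transitive. The strongest is T.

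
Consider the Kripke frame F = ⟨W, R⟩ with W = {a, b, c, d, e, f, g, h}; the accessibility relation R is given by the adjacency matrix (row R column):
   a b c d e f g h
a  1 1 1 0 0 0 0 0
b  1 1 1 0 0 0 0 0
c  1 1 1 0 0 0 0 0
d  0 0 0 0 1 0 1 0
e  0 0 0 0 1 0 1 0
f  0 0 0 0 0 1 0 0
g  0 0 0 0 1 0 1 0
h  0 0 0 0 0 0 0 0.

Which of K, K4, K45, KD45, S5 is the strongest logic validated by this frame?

K45

Transitive (axiom 4): yes — every two-step R-path is closed by a direct edge.
Euclidean (axiom 5): yes — any two successors of a common world are R-related.
Serial (axiom D): no — h has no R-successor.
Reflexive (axiom T): no — d is not related to itself.
So F validates K, K4, K45; KD45 would additionally require R to be serial. The strongest is K45.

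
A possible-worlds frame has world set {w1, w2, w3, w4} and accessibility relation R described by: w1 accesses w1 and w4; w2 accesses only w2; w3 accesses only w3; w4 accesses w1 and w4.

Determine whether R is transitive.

Transitive: yes — every two-step R-path is closed by a direct edge.

Yes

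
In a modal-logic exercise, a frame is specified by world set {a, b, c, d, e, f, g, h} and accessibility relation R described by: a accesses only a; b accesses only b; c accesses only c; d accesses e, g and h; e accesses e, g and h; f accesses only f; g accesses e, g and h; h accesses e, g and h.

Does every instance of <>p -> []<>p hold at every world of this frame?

By correspondence theory, 5 is valid on a frame iff R is Euclidean.
Euclidean: yes — any two successors of a common world are R-related.

Yes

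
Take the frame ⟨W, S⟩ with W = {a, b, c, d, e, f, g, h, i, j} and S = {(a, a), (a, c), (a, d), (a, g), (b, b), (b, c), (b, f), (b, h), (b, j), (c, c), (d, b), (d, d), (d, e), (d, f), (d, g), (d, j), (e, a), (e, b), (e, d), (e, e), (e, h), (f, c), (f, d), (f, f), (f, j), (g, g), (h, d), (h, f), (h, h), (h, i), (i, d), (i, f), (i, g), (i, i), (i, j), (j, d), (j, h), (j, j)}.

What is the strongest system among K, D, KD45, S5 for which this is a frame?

Serial (axiom D): yes — every world has a successor (e.g. a S a).
Euclidean (axiom 5): no — a S c and a S d, but not c S d.
Transitive (axiom 4): no — a S d and d S b, but not a S b.
Reflexive (axiom T): yes — every world is S-related to itself.
So F validates K, D; KD45 would additionally require S to be Euclidean and transitive. The strongest is D.

D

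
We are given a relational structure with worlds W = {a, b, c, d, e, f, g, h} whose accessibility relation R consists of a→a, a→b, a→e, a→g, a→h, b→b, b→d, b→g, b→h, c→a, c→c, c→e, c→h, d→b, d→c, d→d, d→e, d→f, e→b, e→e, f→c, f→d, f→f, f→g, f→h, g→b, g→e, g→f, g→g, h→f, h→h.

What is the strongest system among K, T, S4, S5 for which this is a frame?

Reflexive (axiom T): yes — every world is R-related to itself.
Transitive (axiom 4): no — a R b and b R d, but not a R d.
Euclidean (axiom 5): no — a R b and a R e, but not b R e.
So F validates K, T; S4 would additionally require R to be transitive. The strongest is T.

T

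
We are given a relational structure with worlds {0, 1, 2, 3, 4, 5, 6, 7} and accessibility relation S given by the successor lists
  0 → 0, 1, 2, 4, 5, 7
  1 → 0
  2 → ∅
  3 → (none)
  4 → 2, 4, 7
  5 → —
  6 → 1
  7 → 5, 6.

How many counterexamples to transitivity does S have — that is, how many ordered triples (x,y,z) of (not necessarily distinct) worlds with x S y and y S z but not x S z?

Enumerating: (0,7,6), (1,0,1), (1,0,2), (1,0,4), (1,0,5), (1,0,7), (4,7,5), (4,7,6), (6,1,0), (7,6,1).

10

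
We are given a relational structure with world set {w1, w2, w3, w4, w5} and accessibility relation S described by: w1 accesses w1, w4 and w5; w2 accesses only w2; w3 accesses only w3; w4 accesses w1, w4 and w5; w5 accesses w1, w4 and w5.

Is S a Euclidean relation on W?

Yes

Euclidean: yes — any two successors of a common world are S-related.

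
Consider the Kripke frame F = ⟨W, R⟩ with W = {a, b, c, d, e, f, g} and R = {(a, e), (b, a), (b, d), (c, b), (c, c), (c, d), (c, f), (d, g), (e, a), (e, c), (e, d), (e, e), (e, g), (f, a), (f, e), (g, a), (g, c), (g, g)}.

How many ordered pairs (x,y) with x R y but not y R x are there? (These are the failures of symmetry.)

13

Enumerating: (b,a), (b,d), (c,b), (c,d), (c,f), (d,g), (e,c), (e,d), (e,g), (f,a), (f,e), (g,a), (g,c).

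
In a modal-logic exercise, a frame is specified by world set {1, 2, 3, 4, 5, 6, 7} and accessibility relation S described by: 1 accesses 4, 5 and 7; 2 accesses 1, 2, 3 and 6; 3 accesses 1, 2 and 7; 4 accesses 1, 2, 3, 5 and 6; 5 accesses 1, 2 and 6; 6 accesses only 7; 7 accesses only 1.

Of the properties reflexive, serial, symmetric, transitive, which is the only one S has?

serial

Reflexive: no — 1 is not related to itself.
Serial: yes — every world has a successor (e.g. 1 S 4).
Symmetric: no — 2 S 1 but not 1 S 2.
Transitive: no — 1 S 4 and 4 S 2, but not 1 S 2.
Only serial holds.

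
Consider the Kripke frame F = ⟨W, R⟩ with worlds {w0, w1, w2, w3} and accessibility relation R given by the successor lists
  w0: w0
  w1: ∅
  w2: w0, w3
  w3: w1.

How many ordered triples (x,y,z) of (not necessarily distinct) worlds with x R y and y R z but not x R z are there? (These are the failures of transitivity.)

Enumerating: (w2,w3,w1).

1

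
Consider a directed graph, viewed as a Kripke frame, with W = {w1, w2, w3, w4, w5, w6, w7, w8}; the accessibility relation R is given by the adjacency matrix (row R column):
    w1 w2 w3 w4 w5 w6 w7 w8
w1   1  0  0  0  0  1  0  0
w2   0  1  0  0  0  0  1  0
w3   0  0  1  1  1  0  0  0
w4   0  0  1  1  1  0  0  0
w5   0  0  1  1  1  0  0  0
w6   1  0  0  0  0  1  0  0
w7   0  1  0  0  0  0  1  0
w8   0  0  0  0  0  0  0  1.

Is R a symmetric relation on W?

Yes

Symmetric: yes — every pair in R has its reverse in R.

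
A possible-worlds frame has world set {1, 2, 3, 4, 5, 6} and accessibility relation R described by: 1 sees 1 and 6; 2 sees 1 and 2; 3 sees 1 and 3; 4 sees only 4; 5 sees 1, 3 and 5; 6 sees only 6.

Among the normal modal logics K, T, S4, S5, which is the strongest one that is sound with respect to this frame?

Reflexive (axiom T): yes — every world is R-related to itself.
Transitive (axiom 4): no — 2 R 1 and 1 R 6, but not 2 R 6.
Euclidean (axiom 5): no — 5 R 1 and 5 R 3, but not 1 R 3.
So F validates K, T; S4 would additionally require R to be transitive. The strongest is T.

T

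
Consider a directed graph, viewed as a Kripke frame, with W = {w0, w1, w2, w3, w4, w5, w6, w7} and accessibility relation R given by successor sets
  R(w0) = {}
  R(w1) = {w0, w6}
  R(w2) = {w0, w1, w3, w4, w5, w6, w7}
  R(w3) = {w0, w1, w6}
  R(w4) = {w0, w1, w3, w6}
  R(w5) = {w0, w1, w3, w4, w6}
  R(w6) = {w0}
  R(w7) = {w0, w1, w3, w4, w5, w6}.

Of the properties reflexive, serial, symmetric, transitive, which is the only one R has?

transitive

Reflexive: no — w0 is not related to itself.
Serial: no — w0 has no R-successor.
Symmetric: no — w1 R w0 but not w0 R w1.
Transitive: yes — every two-step R-path is closed by a direct edge.
Only transitive holds.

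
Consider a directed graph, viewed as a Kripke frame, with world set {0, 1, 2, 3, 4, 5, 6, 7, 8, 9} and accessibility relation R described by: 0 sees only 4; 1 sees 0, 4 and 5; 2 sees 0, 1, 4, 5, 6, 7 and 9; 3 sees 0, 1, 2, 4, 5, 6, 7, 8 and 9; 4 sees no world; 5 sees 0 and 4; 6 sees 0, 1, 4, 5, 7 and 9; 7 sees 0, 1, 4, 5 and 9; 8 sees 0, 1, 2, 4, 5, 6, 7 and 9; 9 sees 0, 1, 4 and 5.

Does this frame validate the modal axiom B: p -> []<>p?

The schema B characterises exactly the symmetric frames.
Symmetric: no — 0 R 4 but not 4 R 0.

No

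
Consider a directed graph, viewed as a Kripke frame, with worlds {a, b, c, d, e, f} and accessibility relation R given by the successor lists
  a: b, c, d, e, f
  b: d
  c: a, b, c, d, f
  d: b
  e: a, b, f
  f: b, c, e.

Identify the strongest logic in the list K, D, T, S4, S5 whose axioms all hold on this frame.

Serial (axiom D): yes — every world has a successor (e.g. a R b).
Reflexive (axiom T): no — a is not related to itself.
Transitive (axiom 4): no — c R a and a R e, but not c R e.
Euclidean (axiom 5): no — a R b and a R c, but not b R c.
So F validates K, D; T would additionally require R to be reflexive. The strongest is D.

D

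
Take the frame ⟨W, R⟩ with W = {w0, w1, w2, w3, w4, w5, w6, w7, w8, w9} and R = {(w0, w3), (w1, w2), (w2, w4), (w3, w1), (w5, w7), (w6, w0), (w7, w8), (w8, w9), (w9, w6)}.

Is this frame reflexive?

No

Reflexive: no — w0 is not related to itself.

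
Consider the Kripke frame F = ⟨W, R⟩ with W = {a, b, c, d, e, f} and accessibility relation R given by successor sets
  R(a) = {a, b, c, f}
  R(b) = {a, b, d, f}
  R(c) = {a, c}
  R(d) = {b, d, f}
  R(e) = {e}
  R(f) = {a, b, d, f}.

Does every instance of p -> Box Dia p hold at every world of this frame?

The schema B characterises exactly the symmetric frames.
Symmetric: yes — every pair in R has its reverse in R.

Yes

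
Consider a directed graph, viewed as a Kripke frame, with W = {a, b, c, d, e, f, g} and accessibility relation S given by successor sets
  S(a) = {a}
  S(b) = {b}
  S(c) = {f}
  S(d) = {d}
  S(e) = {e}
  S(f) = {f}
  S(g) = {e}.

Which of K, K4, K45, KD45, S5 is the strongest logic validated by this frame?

Transitive (axiom 4): yes — every two-step S-path is closed by a direct edge.
Euclidean (axiom 5): yes — any two successors of a common world are S-related.
Serial (axiom D): yes — every world has a successor (e.g. a S a).
Reflexive (axiom T): no — c is not related to itself.
So F validates K, K4, K45, KD45; S5 would additionally require S to be reflexive. The strongest is KD45.

KD45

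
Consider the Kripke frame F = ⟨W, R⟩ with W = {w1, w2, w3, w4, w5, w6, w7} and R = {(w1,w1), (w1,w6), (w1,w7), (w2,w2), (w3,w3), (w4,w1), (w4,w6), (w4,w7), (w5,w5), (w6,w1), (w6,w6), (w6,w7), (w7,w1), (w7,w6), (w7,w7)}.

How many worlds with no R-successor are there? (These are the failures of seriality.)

0

R is serial; there are no such worlds.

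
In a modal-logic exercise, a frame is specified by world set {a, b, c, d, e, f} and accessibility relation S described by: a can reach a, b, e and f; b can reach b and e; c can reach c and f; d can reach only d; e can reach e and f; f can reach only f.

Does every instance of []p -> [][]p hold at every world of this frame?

No

The schema 4 characterises exactly the transitive frames.
Transitive: no — b S e and e S f, but not b S f.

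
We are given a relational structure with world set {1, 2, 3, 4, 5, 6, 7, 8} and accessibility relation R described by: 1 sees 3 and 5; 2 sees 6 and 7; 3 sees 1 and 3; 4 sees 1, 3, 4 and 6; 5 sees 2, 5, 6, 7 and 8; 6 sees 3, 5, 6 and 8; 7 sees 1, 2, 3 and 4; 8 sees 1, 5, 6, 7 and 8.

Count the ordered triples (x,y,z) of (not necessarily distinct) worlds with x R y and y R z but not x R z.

Enumerating: (1,3,1), (1,5,2), (1,5,6), (1,5,7), (1,5,8), (2,6,3), (2,6,5), (2,6,8), (2,7,1), (2,7,2), (2,7,3), (2,7,4), … and 24 more.
Total: 36.

36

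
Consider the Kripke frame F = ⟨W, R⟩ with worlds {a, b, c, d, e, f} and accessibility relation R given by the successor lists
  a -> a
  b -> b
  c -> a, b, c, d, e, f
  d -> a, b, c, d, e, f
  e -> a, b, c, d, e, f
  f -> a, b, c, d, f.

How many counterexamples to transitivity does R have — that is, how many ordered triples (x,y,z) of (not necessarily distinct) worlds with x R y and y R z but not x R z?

2

Enumerating: (f,c,e), (f,d,e).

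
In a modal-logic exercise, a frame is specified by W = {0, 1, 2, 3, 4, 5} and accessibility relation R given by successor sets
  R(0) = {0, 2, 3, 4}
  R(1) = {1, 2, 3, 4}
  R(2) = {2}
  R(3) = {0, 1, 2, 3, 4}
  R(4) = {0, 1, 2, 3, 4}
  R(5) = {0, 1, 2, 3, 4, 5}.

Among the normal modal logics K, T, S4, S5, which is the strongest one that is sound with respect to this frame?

Reflexive (axiom T): yes — every world is R-related to itself.
Transitive (axiom 4): no — 0 R 3 and 3 R 1, but not 0 R 1.
Euclidean (axiom 5): no — 0 R 2 and 0 R 3, but not 2 R 3.
So F validates K, T; S4 would additionally require R to be transitive. The strongest is T.

T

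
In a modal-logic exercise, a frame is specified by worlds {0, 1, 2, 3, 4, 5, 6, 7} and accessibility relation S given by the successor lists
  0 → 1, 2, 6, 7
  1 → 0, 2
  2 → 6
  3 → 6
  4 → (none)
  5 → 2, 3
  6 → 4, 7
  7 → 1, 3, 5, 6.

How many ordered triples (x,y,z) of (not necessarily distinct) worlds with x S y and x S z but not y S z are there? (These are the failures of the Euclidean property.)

38

Enumerating: (0,1,1), (0,1,6), (0,1,7), (0,2,1), (0,2,2), (0,2,7), (0,6,1), (0,6,2), (0,6,6), (0,7,2), (0,7,7), (1,0,0), … and 26 more.
Total: 38.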